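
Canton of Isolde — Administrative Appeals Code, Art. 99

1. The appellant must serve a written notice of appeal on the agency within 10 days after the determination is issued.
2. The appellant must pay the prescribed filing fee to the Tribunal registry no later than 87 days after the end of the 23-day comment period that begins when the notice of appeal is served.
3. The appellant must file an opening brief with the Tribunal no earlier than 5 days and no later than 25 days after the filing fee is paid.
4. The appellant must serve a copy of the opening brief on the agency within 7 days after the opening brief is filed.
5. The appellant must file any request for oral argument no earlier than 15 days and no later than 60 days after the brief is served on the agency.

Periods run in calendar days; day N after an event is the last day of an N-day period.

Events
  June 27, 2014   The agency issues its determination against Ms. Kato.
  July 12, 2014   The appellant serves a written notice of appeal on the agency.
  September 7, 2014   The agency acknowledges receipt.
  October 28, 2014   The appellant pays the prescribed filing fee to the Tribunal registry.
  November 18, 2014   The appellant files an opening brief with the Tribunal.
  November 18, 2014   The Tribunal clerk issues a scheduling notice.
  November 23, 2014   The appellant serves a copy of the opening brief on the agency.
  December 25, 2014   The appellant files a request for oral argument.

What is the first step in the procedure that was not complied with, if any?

Step 1

Step 1: 10 days after June 27, 2014 (when the determination is issued) is July 7, 2014; July 12, 2014 misses that deadline by 5 days.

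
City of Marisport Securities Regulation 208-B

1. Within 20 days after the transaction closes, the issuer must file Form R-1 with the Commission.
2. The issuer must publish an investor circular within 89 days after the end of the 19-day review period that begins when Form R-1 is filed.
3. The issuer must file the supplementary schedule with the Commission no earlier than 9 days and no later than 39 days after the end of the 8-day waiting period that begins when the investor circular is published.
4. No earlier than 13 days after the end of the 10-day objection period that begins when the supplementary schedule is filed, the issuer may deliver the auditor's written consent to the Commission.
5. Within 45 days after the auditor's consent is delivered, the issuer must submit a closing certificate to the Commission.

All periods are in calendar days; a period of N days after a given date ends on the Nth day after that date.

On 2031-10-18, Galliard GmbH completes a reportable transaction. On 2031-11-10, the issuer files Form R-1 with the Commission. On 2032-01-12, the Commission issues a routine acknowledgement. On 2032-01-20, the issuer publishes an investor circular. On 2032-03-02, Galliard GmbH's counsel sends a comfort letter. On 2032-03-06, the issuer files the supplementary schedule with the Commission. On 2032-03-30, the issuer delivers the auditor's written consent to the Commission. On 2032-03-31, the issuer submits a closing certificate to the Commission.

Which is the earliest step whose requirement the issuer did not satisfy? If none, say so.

Step 1

Step 1 — counting 20 days from 2031-10-18 (when the transaction closes) gives a deadline of 2031-11-07; 2031-11-10 misses that deadline by 3 days.
No need to go further; step 1 was not satisfied.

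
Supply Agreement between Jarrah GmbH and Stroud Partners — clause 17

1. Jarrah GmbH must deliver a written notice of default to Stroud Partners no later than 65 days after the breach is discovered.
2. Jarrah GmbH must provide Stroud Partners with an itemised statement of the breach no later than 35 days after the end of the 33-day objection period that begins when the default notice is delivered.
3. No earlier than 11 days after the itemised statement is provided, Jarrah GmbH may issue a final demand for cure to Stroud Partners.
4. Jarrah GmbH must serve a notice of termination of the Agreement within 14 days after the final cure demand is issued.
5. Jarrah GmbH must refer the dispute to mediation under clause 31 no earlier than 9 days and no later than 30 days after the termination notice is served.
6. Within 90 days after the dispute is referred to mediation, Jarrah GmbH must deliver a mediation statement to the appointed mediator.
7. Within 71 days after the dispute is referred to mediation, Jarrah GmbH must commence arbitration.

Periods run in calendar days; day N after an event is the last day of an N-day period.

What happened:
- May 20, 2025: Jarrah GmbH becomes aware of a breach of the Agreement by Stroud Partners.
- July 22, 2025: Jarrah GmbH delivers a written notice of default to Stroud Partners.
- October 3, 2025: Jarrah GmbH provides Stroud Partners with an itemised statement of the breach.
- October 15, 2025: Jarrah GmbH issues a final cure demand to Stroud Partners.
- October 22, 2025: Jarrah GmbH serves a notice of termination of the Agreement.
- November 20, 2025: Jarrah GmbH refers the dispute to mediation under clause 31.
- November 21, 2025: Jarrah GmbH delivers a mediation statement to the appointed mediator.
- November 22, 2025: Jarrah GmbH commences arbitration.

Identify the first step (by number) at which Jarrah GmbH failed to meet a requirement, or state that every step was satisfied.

Step 2

Step 1: 65 days after May 20, 2025 (when the breach is discovered) is July 24, 2025; completed July 22, 2025, before the deadline.
Step 2: 35 days after August 24, 2025 (end of the 33-day objection period, which began when the default notice is delivered on July 22, 2025) is September 28, 2025; October 3, 2025 misses that deadline by 5 days.
No need to go further; step 2 was not satisfied.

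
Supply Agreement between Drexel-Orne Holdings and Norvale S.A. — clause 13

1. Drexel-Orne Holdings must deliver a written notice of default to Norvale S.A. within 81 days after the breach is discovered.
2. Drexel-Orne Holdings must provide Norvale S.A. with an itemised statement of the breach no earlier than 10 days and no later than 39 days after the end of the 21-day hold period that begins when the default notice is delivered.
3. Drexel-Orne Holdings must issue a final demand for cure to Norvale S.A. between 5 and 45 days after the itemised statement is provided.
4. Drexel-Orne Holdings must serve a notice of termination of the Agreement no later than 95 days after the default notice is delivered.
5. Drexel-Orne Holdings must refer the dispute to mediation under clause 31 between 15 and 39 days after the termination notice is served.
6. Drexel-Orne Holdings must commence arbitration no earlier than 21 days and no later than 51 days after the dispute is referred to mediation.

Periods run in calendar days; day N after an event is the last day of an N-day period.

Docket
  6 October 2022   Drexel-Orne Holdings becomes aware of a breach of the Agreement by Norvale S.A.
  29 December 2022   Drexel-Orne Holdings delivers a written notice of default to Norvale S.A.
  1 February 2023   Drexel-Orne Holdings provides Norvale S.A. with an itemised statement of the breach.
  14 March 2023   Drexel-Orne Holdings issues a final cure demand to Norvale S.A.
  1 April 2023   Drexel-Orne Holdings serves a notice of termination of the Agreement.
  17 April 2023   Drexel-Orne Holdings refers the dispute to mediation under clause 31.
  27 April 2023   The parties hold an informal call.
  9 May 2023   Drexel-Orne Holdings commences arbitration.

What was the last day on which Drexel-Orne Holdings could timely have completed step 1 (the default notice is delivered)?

Step 1 runs from 6 October 2022, when the breach is discovered. 81 days after 6 October 2022 is 26 December 2022.

26 December 2022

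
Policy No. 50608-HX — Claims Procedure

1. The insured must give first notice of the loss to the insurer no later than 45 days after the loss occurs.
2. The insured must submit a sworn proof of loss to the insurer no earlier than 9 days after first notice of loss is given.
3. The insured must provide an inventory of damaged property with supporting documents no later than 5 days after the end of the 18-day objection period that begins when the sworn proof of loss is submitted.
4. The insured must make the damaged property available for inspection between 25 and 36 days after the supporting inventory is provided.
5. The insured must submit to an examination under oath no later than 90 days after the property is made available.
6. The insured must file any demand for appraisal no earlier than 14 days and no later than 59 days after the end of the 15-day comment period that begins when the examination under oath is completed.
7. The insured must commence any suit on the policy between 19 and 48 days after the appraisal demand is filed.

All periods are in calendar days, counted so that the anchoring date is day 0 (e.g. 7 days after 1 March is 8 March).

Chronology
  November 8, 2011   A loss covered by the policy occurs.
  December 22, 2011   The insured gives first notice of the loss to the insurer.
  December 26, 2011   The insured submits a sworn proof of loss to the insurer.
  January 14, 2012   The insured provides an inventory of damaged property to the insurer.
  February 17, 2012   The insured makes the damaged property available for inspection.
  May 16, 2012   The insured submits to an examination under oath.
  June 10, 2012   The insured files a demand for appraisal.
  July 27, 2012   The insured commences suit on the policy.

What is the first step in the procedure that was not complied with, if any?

Step 2

(1) due by November 8, 2011 + 45 days = December 23, 2011; done December 22, 2011 — timely.
(2) permitted from December 22, 2011 + 9 days = December 31, 2011 onward; December 26, 2011 is 5 days before the earliest permitted date.
The procedure was therefore not followed at step 2.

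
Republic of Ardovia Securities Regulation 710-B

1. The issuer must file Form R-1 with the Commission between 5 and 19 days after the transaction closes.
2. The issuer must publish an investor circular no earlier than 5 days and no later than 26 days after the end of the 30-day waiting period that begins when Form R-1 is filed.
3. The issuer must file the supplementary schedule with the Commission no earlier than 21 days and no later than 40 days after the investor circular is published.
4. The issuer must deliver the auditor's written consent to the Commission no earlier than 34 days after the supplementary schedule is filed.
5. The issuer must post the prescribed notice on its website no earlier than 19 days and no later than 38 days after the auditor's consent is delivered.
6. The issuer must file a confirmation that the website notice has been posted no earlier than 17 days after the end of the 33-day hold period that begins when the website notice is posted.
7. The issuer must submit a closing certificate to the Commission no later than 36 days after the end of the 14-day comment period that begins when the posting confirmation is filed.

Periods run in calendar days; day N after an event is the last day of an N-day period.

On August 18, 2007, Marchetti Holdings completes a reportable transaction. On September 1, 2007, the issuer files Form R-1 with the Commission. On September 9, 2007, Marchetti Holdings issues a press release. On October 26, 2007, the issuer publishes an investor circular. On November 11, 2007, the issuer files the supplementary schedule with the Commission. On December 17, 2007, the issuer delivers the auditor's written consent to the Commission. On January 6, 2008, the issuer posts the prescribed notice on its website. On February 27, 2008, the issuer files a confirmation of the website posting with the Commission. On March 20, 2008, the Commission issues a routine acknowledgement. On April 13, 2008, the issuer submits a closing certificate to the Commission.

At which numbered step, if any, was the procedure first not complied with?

Step 3

Step 1: the window is 5–19 days after August 18, 2007 (when the transaction closes), so August 23, 2007 through September 6, 2007; done September 1, 2007 — within the window.
Step 2: the window is 5–26 days after October 1, 2007 (end of the 30-day waiting period, which began when Form R-1 is filed on September 1, 2007), so October 6, 2007 through October 27, 2007; done October 26, 2007, which is between those dates.
Step 3: the window is 21–40 days after October 26, 2007 (when the investor circular is published), so November 16, 2007 through December 5, 2007; November 11, 2007 is 5 days too early.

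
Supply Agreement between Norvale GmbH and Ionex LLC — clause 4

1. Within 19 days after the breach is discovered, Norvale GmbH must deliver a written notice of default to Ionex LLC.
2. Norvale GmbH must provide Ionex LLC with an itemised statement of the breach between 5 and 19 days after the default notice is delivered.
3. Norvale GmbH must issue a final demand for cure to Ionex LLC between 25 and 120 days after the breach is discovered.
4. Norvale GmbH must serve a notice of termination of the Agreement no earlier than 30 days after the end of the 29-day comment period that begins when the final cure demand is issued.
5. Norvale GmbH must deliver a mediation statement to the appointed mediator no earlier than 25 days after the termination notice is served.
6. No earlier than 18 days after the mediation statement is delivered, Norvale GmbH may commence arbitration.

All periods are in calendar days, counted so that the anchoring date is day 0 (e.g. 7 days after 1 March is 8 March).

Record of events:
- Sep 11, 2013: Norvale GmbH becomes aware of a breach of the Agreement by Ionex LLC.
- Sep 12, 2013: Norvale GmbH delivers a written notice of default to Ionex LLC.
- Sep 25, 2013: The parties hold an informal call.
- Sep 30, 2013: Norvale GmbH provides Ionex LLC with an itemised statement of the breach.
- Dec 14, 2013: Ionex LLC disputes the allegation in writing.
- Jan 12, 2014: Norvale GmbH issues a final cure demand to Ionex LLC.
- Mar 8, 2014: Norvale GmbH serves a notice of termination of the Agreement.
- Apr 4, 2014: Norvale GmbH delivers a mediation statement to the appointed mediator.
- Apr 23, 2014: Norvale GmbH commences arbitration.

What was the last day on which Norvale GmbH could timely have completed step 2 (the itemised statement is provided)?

Step 2 runs from Sep 12, 2013, when the default notice is delivered. The window is 5–19 days after Sep 12, 2013; it closes on Oct 1, 2013.

Oct 1, 2013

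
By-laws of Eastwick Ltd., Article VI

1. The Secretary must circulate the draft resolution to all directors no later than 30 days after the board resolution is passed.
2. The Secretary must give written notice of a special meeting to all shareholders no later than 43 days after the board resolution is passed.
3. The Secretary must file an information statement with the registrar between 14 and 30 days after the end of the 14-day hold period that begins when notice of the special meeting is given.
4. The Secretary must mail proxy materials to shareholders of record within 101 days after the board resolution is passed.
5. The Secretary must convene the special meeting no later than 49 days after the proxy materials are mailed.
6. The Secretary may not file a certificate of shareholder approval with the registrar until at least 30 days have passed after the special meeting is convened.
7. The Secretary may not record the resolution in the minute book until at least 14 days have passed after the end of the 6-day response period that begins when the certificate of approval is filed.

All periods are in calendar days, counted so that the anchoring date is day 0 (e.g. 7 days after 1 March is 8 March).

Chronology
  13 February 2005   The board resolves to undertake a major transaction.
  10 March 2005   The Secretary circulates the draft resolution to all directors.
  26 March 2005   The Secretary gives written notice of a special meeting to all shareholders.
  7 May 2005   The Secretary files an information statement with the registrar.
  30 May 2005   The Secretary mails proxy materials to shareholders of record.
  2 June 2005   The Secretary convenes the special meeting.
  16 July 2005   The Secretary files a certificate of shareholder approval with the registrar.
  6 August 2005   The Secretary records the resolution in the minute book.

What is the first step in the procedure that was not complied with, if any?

Step 4

Step 1: 30 days after 13 February 2005 (when the board resolution is passed) is 15 March 2005; completed 10 March 2005, before the deadline.
Step 2: 43 days after 13 February 2005 (when the board resolution is passed) is 28 March 2005; 26 March 2005 is within that limit.
Step 3: the window is 14–30 days after 9 April 2005 (end of the 14-day hold period, which began when notice of the special meeting is given on 26 March 2005), so 23 April 2005 through 9 May 2005; done 7 May 2005, which is between those dates.
Step 4: 101 days after 13 February 2005 (when the board resolution is passed) is 25 May 2005; 30 May 2005 misses that deadline by 5 days.
Later steps need not be reached.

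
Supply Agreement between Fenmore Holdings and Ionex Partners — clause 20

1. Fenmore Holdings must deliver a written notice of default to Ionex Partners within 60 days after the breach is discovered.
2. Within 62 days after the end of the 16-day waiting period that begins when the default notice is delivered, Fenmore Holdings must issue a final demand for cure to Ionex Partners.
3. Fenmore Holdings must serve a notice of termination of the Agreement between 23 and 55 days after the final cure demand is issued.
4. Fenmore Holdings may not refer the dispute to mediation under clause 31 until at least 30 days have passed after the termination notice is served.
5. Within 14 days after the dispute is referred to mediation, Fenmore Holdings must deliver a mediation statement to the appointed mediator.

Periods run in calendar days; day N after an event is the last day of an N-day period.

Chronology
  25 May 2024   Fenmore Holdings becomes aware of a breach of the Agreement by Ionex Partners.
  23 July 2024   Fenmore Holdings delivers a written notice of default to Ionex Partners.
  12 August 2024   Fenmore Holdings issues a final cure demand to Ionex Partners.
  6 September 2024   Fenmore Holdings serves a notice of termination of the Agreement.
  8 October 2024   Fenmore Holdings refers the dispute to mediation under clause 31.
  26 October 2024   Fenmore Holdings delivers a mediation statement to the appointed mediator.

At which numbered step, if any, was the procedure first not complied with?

Step 5

Step 1 — counting 60 days from 25 May 2024 (when the breach is discovered) gives a deadline of 24 July 2024; completed 23 July 2024, before the deadline.
Step 2 — counting 62 days from 8 August 2024 (end of the 16-day waiting period, which began when the default notice is delivered on 23 July 2024) gives a deadline of 9 October 2024; 12 August 2024 is within that limit.
Step 3 — 23 and 55 days from 12 August 2024 (when the final cure demand is issued) are 4 September 2024 and 6 October 2024 respectively; done 6 September 2024, which is between those dates.
Step 4 — must wait 30 days from 6 September 2024 (when the termination notice is served), so not before 6 October 2024; done 8 October 2024, after the minimum wait.
Step 5 — counting 14 days from 8 October 2024 (when the dispute is referred to mediation) gives a deadline of 22 October 2024; 26 October 2024 misses that deadline by 4 days.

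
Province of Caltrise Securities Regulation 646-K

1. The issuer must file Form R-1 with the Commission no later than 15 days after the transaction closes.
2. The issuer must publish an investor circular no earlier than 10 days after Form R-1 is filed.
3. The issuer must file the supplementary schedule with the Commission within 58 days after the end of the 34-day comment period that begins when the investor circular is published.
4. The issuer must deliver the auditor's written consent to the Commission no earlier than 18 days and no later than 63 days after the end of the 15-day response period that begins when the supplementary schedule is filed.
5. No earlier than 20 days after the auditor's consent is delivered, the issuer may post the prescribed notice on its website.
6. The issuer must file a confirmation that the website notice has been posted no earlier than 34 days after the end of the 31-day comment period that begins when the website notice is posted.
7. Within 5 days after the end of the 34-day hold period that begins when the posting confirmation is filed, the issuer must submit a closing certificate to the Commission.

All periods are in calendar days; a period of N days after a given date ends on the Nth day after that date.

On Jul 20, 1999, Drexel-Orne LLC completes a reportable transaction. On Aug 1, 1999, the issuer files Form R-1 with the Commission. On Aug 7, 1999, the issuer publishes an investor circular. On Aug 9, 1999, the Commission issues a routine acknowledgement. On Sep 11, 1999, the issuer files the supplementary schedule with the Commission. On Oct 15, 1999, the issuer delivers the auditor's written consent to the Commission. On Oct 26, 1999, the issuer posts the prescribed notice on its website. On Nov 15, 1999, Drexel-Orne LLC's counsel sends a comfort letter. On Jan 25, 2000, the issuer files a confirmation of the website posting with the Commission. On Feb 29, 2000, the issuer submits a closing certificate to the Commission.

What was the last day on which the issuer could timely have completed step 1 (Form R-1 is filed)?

Aug 4, 1999

Step 1 runs from Jul 20, 1999, when the transaction closes. 15 days after Jul 20, 1999 is Aug 4, 1999.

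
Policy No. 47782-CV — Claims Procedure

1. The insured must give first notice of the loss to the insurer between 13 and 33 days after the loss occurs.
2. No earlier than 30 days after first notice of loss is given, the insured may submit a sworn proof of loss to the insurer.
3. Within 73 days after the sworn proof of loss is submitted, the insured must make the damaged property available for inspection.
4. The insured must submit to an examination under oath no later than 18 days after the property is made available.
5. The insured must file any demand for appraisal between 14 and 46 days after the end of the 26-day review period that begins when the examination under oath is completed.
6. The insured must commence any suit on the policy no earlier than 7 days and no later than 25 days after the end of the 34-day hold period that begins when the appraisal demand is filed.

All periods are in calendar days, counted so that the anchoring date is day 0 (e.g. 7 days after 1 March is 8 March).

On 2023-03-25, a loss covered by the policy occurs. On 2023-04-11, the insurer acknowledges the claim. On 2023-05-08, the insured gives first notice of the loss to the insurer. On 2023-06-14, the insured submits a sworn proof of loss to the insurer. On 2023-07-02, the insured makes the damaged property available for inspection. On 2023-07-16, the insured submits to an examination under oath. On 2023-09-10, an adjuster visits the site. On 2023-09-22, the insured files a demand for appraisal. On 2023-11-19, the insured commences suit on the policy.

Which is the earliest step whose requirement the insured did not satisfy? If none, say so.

Step 1

Step 1 — 13 and 33 days from 2023-03-25 (when the loss occurs) are 2023-04-07 and 2023-04-27 respectively; 2023-05-08 is 11 days past the end of the window.
The analysis stops there.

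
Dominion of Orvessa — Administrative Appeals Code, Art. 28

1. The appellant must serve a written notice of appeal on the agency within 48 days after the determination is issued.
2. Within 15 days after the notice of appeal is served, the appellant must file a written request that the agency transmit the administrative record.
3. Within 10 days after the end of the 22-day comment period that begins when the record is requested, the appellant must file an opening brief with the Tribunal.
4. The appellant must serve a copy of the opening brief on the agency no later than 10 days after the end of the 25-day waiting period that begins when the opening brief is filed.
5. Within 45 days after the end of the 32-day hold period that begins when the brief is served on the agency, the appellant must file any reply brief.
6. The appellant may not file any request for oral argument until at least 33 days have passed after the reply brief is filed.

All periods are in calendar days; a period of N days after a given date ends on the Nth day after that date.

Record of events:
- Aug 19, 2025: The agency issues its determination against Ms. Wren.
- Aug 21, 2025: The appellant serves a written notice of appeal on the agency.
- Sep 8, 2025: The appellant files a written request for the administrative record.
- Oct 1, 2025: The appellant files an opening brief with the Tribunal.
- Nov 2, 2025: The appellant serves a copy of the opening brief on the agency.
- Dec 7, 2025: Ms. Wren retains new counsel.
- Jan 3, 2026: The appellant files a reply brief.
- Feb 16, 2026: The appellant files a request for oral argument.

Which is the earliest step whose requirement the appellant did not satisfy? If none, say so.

Step 1: 48 days after Aug 19, 2025 (when the determination is issued) is Oct 6, 2025; completed Aug 21, 2025, before the deadline.
Step 2: 15 days after Aug 21, 2025 (when the notice of appeal is served) is Sep 5, 2025; not done until Sep 8, 2025, 3 days after the deadline.
Later steps need not be reached.

Step 2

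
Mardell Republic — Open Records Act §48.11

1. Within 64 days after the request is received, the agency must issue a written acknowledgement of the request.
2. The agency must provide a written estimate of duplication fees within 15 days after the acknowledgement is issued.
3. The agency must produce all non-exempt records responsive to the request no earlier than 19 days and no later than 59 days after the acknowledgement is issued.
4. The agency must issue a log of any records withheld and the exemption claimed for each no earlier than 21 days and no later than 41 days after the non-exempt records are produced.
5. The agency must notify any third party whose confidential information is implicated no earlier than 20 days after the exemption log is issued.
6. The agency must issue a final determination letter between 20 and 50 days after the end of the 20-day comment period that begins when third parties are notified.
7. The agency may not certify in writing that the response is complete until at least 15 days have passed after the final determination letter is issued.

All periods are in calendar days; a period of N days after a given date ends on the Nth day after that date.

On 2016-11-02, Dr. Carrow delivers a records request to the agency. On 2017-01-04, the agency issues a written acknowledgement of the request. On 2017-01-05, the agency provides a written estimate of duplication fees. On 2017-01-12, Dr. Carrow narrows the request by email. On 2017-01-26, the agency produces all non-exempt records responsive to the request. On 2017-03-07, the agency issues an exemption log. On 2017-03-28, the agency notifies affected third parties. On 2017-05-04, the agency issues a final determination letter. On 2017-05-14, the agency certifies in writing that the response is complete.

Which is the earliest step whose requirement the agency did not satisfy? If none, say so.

Step 6

(1) due by 2016-11-02 + 64 days = 2017-01-05; done 2017-01-04 — timely.
(2) due by 2017-01-04 + 15 days = 2017-01-19; 2017-01-05 is within that limit.
(3) the permitted window runs from 2017-01-04 + 19 = 2017-01-23 to 2017-01-04 + 59 = 2017-03-04; done 2017-01-26, which is between those dates.
(4) the permitted window runs from 2017-01-26 + 21 = 2017-02-16 to 2017-01-26 + 41 = 2017-03-08; 2017-03-07 falls inside that range.
(5) permitted from 2017-03-07 + 20 days = 2017-03-27 onward; 2017-03-28 is on or after that date.
(6) the permitted window runs from 2017-04-17 + 20 = 2017-05-07 to 2017-04-17 + 50 = 2017-06-06; 2017-05-04 is 3 days too early.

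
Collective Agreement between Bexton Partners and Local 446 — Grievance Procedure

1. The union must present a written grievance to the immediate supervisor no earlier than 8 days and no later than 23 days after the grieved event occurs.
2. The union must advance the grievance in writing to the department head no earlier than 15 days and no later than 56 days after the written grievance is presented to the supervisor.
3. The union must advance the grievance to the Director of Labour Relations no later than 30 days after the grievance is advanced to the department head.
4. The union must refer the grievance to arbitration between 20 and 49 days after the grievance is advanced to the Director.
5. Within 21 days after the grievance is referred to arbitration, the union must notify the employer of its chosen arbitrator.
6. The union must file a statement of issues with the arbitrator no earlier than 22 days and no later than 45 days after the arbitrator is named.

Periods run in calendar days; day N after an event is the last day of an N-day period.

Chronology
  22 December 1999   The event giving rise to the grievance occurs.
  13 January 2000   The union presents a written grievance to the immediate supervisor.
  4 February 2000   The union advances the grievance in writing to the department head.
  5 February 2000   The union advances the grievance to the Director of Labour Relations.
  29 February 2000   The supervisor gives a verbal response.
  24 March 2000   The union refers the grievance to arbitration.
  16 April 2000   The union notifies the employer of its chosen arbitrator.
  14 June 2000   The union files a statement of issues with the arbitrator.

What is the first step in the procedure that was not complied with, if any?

Step 1 — 8 and 23 days from 22 December 1999 (when the grieved event occurs) are 30 December 1999 and 14 January 2000 respectively; 13 January 2000 falls inside that range.
Step 2 — 15 and 56 days from 13 January 2000 (when the written grievance is presented to the supervisor) are 28 January 2000 and 9 March 2000 respectively; done 4 February 2000, which is between those dates.
Step 3 — counting 30 days from 4 February 2000 (when the grievance is advanced to the department head) gives a deadline of 5 March 2000; 5 February 2000 is within that limit.
Step 4 — 20 and 49 days from 5 February 2000 (when the grievance is advanced to the Director) are 25 February 2000 and 25 March 2000 respectively; 24 March 2000 falls inside that range.
Step 5 — counting 21 days from 24 March 2000 (when the grievance is referred to arbitration) gives a deadline of 14 April 2000; not done until 16 April 2000, 2 days after the deadline.

Step 5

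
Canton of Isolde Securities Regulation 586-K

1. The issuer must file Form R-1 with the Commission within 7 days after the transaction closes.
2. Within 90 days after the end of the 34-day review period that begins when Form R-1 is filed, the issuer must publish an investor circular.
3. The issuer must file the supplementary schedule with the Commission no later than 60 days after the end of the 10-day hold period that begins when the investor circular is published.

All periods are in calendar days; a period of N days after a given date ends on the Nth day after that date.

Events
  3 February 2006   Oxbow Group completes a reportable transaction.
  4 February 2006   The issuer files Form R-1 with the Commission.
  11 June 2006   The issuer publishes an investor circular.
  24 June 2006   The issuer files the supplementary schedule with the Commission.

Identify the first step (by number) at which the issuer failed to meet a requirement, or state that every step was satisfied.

Step 1: 7 days after 3 February 2006 (when the transaction closes) is 10 February 2006; done 4 February 2006 — timely.
Step 2: 90 days after 10 March 2006 (end of the 34-day review period, which began when Form R-1 is filed on 4 February 2006) is 8 June 2006; done 11 June 2006 — 3 days late.

Step 2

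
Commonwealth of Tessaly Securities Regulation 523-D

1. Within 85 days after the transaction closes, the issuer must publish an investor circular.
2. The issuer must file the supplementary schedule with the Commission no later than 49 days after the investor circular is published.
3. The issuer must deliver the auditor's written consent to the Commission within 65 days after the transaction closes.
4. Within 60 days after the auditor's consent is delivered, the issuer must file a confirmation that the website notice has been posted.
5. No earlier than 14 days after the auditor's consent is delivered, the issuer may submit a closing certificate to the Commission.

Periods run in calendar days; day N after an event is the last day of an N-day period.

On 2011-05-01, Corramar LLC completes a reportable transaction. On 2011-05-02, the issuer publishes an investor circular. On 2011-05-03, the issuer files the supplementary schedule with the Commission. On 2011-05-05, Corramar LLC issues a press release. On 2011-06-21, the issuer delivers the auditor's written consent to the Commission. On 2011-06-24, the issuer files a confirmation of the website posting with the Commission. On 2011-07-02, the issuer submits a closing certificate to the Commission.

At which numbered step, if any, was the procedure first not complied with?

Step 1: 85 days after 2011-05-01 (when the transaction closes) is 2011-07-25; done 2011-05-02 — timely.
Step 2: 49 days after 2011-05-02 (when the investor circular is published) is 2011-06-20; done 2011-05-03 — timely.
Step 3: 65 days after 2011-05-01 (when the transaction closes) is 2011-07-05; 2011-06-21 is within that limit.
Step 4: 60 days after 2011-06-21 (when the auditor's consent is delivered) is 2011-08-20; 2011-06-24 is within that limit.
Step 5: the earliest permitted date is 14 days after 2011-06-21 (when the auditor's consent is delivered), i.e. 2011-07-05; 2011-07-02 is 3 days before the earliest permitted date.
The analysis stops there.

Step 5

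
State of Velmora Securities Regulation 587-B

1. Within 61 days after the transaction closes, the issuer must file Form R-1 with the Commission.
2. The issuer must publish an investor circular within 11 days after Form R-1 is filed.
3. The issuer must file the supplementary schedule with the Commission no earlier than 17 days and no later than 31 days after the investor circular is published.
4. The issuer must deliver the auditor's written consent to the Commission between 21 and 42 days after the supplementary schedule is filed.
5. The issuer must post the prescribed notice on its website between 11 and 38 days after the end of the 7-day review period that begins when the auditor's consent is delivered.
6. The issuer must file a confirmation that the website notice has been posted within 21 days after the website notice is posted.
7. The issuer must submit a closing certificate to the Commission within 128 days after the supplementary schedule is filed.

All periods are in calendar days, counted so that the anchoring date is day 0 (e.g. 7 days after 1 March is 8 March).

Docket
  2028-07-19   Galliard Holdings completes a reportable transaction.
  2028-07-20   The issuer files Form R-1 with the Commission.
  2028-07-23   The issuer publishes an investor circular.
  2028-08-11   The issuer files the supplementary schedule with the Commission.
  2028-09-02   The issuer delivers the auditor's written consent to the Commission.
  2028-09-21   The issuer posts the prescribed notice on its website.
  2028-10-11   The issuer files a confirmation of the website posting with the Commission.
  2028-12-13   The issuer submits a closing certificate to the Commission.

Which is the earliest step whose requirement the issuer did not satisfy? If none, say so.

Step 1 — counting 61 days from 2028-07-19 (when the transaction closes) gives a deadline of 2028-09-18; 2028-07-20 is within that limit.
Step 2 — counting 11 days from 2028-07-20 (when Form R-1 is filed) gives a deadline of 2028-07-31; done 2028-07-23 — timely.
Step 3 — 17 and 31 days from 2028-07-23 (when the investor circular is published) are 2028-08-09 and 2028-08-23 respectively; 2028-08-11 falls inside that range.
Step 4 — 21 and 42 days from 2028-08-11 (when the supplementary schedule is filed) are 2028-09-01 and 2028-09-22 respectively; done 2028-09-02, which is between those dates.
Step 5 — 11 and 38 days from 2028-09-09 (end of the 7-day review period, which began when the auditor's consent is delivered on 2028-09-02) are 2028-09-20 and 2028-10-17 respectively; done 2028-09-21 — within the window.
Step 6 — counting 21 days from 2028-09-21 (when the website notice is posted) gives a deadline of 2028-10-12; completed 2028-10-11, before the deadline.
Step 7 — counting 128 days from 2028-08-11 (when the supplementary schedule is filed) gives a deadline of 2028-12-17; completed 2028-12-13, before the deadline.

None — every step was satisfied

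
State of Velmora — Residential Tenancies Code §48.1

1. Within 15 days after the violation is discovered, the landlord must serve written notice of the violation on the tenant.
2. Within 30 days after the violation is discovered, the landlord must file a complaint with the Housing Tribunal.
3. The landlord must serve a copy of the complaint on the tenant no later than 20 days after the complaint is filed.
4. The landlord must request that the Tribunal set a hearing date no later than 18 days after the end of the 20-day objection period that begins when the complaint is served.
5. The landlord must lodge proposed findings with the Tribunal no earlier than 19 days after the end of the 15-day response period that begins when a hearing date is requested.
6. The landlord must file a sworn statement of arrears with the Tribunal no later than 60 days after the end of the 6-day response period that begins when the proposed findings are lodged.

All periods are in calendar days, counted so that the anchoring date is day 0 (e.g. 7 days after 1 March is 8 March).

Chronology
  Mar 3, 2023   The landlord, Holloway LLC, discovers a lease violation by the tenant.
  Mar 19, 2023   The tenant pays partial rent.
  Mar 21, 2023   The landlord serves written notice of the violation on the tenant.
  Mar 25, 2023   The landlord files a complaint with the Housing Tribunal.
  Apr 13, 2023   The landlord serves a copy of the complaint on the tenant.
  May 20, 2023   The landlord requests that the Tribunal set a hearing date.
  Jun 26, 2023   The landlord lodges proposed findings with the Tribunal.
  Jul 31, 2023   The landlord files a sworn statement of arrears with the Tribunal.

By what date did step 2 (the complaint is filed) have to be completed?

Step 2 runs from Mar 3, 2023, when the violation is discovered. 30 days after Mar 3, 2023 is Apr 2, 2023.

Apr 2, 2023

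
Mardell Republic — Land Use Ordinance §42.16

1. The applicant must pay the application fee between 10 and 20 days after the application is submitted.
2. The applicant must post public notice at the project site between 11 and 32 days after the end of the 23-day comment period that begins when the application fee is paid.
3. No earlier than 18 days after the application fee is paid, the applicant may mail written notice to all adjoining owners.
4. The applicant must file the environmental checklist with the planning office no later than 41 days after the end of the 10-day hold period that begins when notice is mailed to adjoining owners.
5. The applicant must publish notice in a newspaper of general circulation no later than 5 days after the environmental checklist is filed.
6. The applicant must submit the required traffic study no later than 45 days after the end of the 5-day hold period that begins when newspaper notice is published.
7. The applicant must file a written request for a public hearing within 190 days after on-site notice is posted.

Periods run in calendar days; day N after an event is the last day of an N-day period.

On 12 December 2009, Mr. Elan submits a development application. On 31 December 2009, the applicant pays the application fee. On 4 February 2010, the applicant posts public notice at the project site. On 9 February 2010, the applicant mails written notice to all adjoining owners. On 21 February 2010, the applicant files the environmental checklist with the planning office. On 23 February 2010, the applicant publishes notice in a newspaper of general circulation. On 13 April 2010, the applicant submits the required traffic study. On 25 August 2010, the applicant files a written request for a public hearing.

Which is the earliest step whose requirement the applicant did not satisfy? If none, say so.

(1) the permitted window runs from 12 December 2009 + 10 = 22 December 2009 to 12 December 2009 + 20 = 1 January 2010; done 31 December 2009 — within the window.
(2) the permitted window runs from 23 January 2010 + 11 = 3 February 2010 to 23 January 2010 + 32 = 24 February 2010; done 4 February 2010, which is between those dates.
(3) permitted from 31 December 2009 + 18 days = 18 January 2010 onward; done 9 February 2010, after the minimum wait.
(4) due by 19 February 2010 + 41 days = 1 April 2010; 21 February 2010 is within that limit.
(5) due by 21 February 2010 + 5 days = 26 February 2010; 23 February 2010 is within that limit.
(6) due by 28 February 2010 + 45 days = 14 April 2010; done 13 April 2010 — timely.
(7) due by 4 February 2010 + 190 days = 13 August 2010; not done until 25 August 2010, 12 days after the deadline.
The procedure was therefore not followed at step 7.

Step 7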